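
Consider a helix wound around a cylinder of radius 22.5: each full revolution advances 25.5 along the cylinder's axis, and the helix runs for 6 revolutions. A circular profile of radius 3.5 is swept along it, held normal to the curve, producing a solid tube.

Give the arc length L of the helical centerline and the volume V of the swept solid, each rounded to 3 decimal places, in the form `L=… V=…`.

L=861.918 V=33170.504

2πR = 2π·22.5 = 141.371669
per-turn = √(141.371669² + 25.5²) = √(19985.9489 + 650.25) = √20636.1989 = 143.653050
L = 6 × 143.653050 = 861.918303
V = π·3.5² × L = 38.484510 × 861.918303 = 33170.503552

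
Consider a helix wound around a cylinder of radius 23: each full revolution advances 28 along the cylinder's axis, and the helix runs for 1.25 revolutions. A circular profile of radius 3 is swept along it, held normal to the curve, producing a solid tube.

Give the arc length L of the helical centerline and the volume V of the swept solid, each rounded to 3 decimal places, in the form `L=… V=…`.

L=184.001 V=5202.507

2πR = 2π·23 = 144.513262
per-turn = √(144.513262² + 28²) = √(20884.0829 + 784) = √21668.0829 = 147.200825
L = 1.25 × 147.200825 = 184.001031
V = π·3² × L = 28.274334 × 184.001031 = 5202.506596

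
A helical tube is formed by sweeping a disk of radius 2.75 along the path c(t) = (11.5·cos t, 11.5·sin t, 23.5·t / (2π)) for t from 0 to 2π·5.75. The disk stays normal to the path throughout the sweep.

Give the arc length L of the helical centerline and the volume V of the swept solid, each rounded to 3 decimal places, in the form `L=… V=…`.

L=436.897 V=10379.921

2πR = 2π·11.5 = 72.256631
per-turn = √(72.256631² + 23.5²) = √(5221.0207 + 552.25) = √5773.2707 = 75.982042
L = 5.75 × 75.982042 = 436.896742
V = π·2.75² × L = 23.758294 × 436.896742 = 10379.921445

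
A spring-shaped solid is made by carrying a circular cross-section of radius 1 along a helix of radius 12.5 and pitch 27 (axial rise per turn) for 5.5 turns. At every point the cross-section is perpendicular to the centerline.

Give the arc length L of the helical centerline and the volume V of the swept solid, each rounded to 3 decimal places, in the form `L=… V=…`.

2πR = 2π·12.5 = 78.539816
per-turn = √(78.539816² + 27²) = √(6168.5028 + 729) = √6897.5028 = 83.051206
L = 5.5 × 83.051206 = 456.781631
V = π·1² × L = 3.141593 × 456.781631 = 1435.021816

L=456.782 V=1435.022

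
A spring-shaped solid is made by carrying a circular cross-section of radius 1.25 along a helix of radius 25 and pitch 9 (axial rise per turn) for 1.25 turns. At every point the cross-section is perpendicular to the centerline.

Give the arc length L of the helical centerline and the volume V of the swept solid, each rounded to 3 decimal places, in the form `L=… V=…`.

L=196.672 V=965.409

2πR = 2π·25 = 157.079633
per-turn = √(157.079633² + 9²) = √(24674.0110 + 81) = √24755.0110 = 157.337252
L = 1.25 × 157.337252 = 196.671566
V = π·1.25² × L = 4.908739 × 196.671566 = 965.409290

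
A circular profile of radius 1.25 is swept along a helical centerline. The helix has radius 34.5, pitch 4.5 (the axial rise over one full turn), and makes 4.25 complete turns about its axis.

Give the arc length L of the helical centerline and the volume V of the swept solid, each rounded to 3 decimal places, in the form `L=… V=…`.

L=921.471 V=4523.258

2πR = 2π·34.5 = 216.769893
per-turn = √(216.769893² + 4.5²) = √(46989.1866 + 20.25) = √47009.4366 = 216.816597
L = 4.25 × 216.816597 = 921.470535
V = π·1.25² × L = 4.908739 × 921.470535 = 4523.257914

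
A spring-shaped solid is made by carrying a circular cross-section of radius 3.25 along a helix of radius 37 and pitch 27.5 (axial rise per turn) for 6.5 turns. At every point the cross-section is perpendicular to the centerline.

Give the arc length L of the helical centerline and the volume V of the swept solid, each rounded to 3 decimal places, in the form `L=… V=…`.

L=1521.642 V=50492.743

2πR = 2π·37 = 232.477856
per-turn = √(232.477856² + 27.5²) = √(54045.9537 + 756.25) = √54802.2037 = 234.098705
L = 6.5 × 234.098705 = 1521.641583
V = π·3.25² × L = 33.183072 × 1521.641583 = 50492.742812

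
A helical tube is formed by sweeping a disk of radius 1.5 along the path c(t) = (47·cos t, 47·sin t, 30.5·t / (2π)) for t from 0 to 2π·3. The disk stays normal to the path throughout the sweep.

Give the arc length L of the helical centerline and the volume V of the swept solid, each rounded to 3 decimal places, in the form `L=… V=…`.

L=890.642 V=6295.575

2πR = 2π·47 = 295.309709
per-turn = √(295.309709² + 30.5²) = √(87207.8245 + 930.25) = √88138.0745 = 296.880573
L = 3 × 296.880573 = 890.641718
V = π·1.5² × L = 7.068583 × 890.641718 = 6295.575328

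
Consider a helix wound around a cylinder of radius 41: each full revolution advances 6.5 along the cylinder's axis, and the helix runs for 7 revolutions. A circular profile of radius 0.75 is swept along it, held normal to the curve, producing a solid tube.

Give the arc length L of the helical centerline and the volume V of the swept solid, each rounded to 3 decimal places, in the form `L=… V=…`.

L=1803.848 V=3187.663

2πR = 2π·41 = 257.610598
per-turn = √(257.610598² + 6.5²) = √(66363.2200 + 42.25) = √66405.4700 = 257.692588
L = 7 × 257.692588 = 1803.848117
V = π·0.75² × L = 1.767146 × 1803.848117 = 3187.662746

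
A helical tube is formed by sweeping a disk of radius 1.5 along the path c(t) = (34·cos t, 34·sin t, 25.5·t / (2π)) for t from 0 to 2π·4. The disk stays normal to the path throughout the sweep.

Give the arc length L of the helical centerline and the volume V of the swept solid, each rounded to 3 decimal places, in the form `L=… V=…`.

2πR = 2π·34 = 213.628300
per-turn = √(213.628300² + 25.5²) = √(45637.0508 + 650.25) = √46287.3008 = 215.144837
L = 4 × 215.144837 = 860.579347
V = π·1.5² × L = 7.068583 × 860.579347 = 6083.076945

L=860.579 V=6083.077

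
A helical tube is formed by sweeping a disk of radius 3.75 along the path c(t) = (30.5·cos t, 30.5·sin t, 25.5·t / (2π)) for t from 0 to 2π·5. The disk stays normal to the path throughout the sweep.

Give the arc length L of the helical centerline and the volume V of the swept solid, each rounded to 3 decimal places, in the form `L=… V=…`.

2πR = 2π·30.5 = 191.637152
per-turn = √(191.637152² + 25.5²) = √(36724.7980 + 650.25) = √37375.0480 = 193.326273
L = 5 × 193.326273 = 966.631367
V = π·3.75² × L = 44.178647 × 966.631367 = 42704.465637

L=966.631 V=42704.466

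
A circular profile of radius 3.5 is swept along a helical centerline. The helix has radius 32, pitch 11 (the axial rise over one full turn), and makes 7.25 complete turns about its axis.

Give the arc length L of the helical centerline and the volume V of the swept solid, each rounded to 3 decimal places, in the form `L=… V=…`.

L=1459.879 V=56182.724

2πR = 2π·32 = 201.061930
per-turn = √(201.061930² + 11²) = √(40425.8996 + 121) = √40546.8996 = 201.362607
L = 7.25 × 201.362607 = 1459.878903
V = π·3.5² × L = 38.484510 × 1459.878903 = 56182.724254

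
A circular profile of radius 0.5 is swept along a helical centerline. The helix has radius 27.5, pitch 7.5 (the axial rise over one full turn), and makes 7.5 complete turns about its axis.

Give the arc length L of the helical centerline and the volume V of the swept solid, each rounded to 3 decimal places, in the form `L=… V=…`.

L=1297.127 V=1018.761

2πR = 2π·27.5 = 172.787596
per-turn = √(172.787596² + 7.5²) = √(29855.5533 + 56.25) = √29911.8033 = 172.950291
L = 7.5 × 172.950291 = 1297.127186
V = π·0.5² × L = 0.785398 × 1297.127186 = 1018.761309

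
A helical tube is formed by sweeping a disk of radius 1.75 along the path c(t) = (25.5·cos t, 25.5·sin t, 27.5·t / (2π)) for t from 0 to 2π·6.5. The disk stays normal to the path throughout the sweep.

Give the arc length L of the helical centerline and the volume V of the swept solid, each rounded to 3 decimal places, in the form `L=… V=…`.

2πR = 2π·25.5 = 160.221225
per-turn = √(160.221225² + 27.5²) = √(25670.8410 + 756.25) = √26427.0910 = 162.564114
L = 6.5 × 162.564114 = 1056.666739
V = π·1.75² × L = 9.621128 × 1056.666739 = 10166.325420

L=1056.667 V=10166.325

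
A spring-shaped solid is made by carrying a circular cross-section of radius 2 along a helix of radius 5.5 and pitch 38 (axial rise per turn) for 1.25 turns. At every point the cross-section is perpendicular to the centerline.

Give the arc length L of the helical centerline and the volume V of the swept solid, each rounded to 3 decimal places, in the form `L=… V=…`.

L=64.205 V=806.818

2πR = 2π·5.5 = 34.557519
per-turn = √(34.557519² + 38²) = √(1194.2221 + 1444) = √2638.2221 = 51.363627
L = 1.25 × 51.363627 = 64.204533
V = π·2² × L = 12.566371 × 64.204533 = 806.817959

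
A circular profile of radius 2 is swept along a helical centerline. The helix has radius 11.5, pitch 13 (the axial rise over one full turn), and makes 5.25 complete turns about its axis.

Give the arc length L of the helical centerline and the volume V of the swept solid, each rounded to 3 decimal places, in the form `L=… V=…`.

L=385.438 V=4843.557

2πR = 2π·11.5 = 72.256631
per-turn = √(72.256631² + 13²) = √(5221.0207 + 169) = √5390.0207 = 73.416761
L = 5.25 × 73.416761 = 385.437993
V = π·2² × L = 12.566371 × 385.437993 = 4843.556667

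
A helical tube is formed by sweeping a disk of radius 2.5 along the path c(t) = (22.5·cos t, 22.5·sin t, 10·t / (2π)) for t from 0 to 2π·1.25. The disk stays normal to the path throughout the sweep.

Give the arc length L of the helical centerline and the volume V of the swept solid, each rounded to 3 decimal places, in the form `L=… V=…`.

L=177.156 V=3478.453

2πR = 2π·22.5 = 141.371669
per-turn = √(141.371669² + 10²) = √(19985.9489 + 100) = √20085.9489 = 141.724906
L = 1.25 × 141.724906 = 177.156132
V = π·2.5² × L = 19.634954 × 177.156132 = 3478.452522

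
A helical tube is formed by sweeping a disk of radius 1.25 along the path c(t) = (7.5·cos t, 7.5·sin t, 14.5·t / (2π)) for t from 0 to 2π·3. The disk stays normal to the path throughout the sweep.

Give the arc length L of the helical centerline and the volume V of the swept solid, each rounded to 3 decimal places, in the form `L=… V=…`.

L=147.913 V=726.065

2πR = 2π·7.5 = 47.123890
per-turn = √(47.123890² + 14.5²) = √(2220.6610 + 210.25) = √2430.9110 = 49.304269
L = 3 × 49.304269 = 147.912808
V = π·1.25² × L = 4.908739 × 147.912808 = 726.065301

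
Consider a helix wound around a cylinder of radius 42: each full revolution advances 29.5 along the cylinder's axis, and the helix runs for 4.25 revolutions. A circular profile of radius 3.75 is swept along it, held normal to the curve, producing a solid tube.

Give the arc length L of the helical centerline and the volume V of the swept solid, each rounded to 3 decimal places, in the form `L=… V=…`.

L=1128.534 V=49857.127

2πR = 2π·42 = 263.893783
per-turn = √(263.893783² + 29.5²) = √(69639.9287 + 870.25) = √70510.1787 = 265.537528
L = 4.25 × 265.537528 = 1128.534493
V = π·3.75² × L = 44.178647 × 1128.534493 = 49857.126646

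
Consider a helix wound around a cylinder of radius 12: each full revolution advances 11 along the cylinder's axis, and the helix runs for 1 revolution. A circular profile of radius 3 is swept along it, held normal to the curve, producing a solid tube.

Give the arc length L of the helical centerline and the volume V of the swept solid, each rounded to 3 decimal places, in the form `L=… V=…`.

L=76.196 V=2154.403

2πR = 2π·12 = 75.398224
per-turn = √(75.398224² + 11²) = √(5684.8921 + 121) = √5805.8921 = 76.196405
L = 1 × 76.196405 = 76.196405
V = π·3² × L = 28.274334 × 76.196405 = 2154.402596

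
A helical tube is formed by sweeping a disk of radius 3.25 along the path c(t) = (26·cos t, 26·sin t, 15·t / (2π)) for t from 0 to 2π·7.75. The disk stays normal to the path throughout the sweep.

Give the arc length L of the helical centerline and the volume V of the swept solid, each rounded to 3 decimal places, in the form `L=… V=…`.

2πR = 2π·26 = 163.362818
per-turn = √(163.362818² + 15²) = √(26687.4103 + 225) = √26912.4103 = 164.050024
L = 7.75 × 164.050024 = 1271.387684
V = π·3.25² × L = 33.183072 × 1271.387684 = 42188.549580

L=1271.388 V=42188.550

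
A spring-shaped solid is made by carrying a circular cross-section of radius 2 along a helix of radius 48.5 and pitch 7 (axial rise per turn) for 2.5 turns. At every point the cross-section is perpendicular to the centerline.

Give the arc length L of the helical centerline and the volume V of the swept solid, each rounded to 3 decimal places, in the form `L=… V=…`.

L=762.037 V=9576.042

2πR = 2π·48.5 = 304.734487
per-turn = √(304.734487² + 7²) = √(92863.1078 + 49) = √92912.1078 = 304.814875
L = 2.5 × 304.814875 = 762.037187
V = π·2² × L = 12.566371 × 762.037187 = 9576.041709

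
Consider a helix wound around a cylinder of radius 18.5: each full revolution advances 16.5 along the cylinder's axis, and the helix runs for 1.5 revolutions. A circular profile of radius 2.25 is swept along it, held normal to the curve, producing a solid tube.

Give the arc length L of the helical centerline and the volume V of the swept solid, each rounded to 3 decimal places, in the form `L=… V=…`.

L=176.106 V=2800.849

2πR = 2π·18.5 = 116.238928
per-turn = √(116.238928² + 16.5²) = √(13511.4884 + 272.25) = √13783.7384 = 117.404167
L = 1.5 × 117.404167 = 176.106250
V = π·2.25² × L = 15.904313 × 176.106250 = 2800.848895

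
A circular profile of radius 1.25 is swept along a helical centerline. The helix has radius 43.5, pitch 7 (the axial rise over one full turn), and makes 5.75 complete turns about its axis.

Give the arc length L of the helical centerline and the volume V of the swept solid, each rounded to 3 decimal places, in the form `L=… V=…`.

2πR = 2π·43.5 = 273.318561
per-turn = √(273.318561² + 7²) = √(74703.0357 + 49) = √74752.0357 = 273.408185
L = 5.75 × 273.408185 = 1572.097065
V = π·1.25² × L = 4.908739 × 1572.097065 = 7717.013420

L=1572.097 V=7717.013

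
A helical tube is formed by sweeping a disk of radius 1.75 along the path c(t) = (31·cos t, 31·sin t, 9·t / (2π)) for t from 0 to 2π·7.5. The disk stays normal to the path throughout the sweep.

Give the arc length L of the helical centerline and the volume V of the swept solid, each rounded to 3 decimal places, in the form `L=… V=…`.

L=1462.399 V=14069.929

2πR = 2π·31 = 194.778745
per-turn = √(194.778745² + 9²) = √(37938.7593 + 81) = √38019.7593 = 194.986562
L = 7.5 × 194.986562 = 1462.399214
V = π·1.75² × L = 9.621128 × 1462.399214 = 14069.929298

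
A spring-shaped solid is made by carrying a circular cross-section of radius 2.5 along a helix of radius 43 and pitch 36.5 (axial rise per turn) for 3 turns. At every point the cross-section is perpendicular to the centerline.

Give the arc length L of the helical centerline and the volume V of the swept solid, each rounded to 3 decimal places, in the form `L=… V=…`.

2πR = 2π·43 = 270.176968
per-turn = √(270.176968² + 36.5²) = √(72995.5942 + 1332.25) = √74327.8442 = 272.631334
L = 3 × 272.631334 = 817.894001
V = π·2.5² × L = 19.634954 × 817.894001 = 16059.311162

L=817.894 V=16059.311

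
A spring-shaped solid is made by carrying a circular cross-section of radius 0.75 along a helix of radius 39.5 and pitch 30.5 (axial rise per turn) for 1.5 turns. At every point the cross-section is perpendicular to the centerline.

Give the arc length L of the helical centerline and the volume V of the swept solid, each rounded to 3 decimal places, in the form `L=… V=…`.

2πR = 2π·39.5 = 248.185820
per-turn = √(248.185820² + 30.5²) = √(61596.2011 + 930.25) = √62526.4511 = 250.052897
L = 1.5 × 250.052897 = 375.079345
V = π·0.75² × L = 1.767146 × 375.079345 = 662.819914

L=375.079 V=662.820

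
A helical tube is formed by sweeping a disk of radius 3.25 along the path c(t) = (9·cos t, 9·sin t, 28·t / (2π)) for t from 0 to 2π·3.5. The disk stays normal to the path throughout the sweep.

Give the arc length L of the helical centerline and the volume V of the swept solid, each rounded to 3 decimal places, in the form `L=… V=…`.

L=220.854 V=7328.612

2πR = 2π·9 = 56.548668
per-turn = √(56.548668² + 28²) = √(3197.7518 + 784) = √3981.7518 = 63.101124
L = 3.5 × 63.101124 = 220.853933
V = π·3.25² × L = 33.183072 × 220.853933 = 7328.612060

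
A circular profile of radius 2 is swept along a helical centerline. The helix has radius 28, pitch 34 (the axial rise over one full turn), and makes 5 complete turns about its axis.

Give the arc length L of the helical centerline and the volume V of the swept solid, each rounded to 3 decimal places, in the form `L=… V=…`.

2πR = 2π·28 = 175.929189
per-turn = √(175.929189² + 34²) = √(30951.0794 + 1156) = √32107.0794 = 179.184484
L = 5 × 179.184484 = 895.922421
V = π·2² × L = 12.566371 × 895.922421 = 11258.493188

L=895.922 V=11258.493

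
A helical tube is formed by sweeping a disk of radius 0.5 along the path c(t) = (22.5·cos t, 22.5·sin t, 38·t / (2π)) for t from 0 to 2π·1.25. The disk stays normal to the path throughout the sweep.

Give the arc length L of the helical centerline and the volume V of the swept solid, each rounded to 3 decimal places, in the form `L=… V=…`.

2πR = 2π·22.5 = 141.371669
per-turn = √(141.371669² + 38²) = √(19985.9489 + 1444) = √21429.9489 = 146.389716
L = 1.25 × 146.389716 = 182.987145
V = π·0.5² × L = 0.785398 × 182.987145 = 143.717767

L=182.987 V=143.718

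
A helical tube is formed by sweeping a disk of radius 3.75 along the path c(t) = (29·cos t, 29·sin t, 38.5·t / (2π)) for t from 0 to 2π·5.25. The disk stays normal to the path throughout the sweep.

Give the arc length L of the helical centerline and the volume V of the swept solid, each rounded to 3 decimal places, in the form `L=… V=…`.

L=977.735 V=43195.031

2πR = 2π·29 = 182.212374
per-turn = √(182.212374² + 38.5²) = √(33201.3492 + 1482.25) = √34683.5992 = 186.235333
L = 5.25 × 186.235333 = 977.735498
V = π·3.75² × L = 44.178647 × 977.735498 = 43195.031102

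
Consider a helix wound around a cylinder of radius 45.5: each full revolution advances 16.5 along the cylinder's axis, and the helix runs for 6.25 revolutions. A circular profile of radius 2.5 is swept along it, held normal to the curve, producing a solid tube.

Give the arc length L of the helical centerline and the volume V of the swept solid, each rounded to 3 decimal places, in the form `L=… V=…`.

L=1789.754 V=35141.744

2πR = 2π·45.5 = 285.884931
per-turn = √(285.884931² + 16.5²) = √(81730.1940 + 272.25) = √82002.4440 = 286.360689
L = 6.25 × 286.360689 = 1789.754305
V = π·2.5² × L = 19.634954 × 1789.754305 = 35141.743592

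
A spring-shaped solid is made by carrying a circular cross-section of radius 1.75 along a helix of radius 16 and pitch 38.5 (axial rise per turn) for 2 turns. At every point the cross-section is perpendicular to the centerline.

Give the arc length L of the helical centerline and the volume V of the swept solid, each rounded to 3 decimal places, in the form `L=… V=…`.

L=215.302 V=2071.447

2πR = 2π·16 = 100.530965
per-turn = √(100.530965² + 38.5²) = √(10106.4749 + 1482.25) = √11588.7249 = 107.650940
L = 2 × 107.650940 = 215.301880
V = π·1.75² × L = 9.621128 × 215.301880 = 2071.446841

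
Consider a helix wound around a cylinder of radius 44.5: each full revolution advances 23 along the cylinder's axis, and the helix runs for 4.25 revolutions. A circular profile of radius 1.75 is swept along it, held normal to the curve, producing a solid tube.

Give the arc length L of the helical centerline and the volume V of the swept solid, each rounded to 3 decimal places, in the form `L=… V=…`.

2πR = 2π·44.5 = 279.601746
per-turn = √(279.601746² + 23²) = √(78177.1365 + 529) = √78706.1365 = 280.546140
L = 4.25 × 280.546140 = 1192.321093
V = π·1.75² × L = 9.621128 × 1192.321093 = 11471.473263

L=1192.321 V=11471.473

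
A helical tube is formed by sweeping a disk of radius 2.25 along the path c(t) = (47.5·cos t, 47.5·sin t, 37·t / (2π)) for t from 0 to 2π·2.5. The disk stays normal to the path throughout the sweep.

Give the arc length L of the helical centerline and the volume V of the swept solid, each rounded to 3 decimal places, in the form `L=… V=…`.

2πR = 2π·47.5 = 298.451302
per-turn = √(298.451302² + 37²) = √(89073.1797 + 1369) = √90442.1797 = 300.736063
L = 2.5 × 300.736063 = 751.840158
V = π·2.25² × L = 15.904313 × 751.840158 = 11957.501056

L=751.840 V=11957.501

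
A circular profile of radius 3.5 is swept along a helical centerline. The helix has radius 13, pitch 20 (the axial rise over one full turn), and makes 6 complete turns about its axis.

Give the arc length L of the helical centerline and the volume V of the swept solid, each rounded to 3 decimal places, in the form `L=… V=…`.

2πR = 2π·13 = 81.681409
per-turn = √(81.681409² + 20²) = √(6671.8526 + 400) = √7071.8526 = 84.094308
L = 6 × 84.094308 = 504.565846
V = π·3.5² × L = 38.484510 × 504.565846 = 19417.969340

L=504.566 V=19417.969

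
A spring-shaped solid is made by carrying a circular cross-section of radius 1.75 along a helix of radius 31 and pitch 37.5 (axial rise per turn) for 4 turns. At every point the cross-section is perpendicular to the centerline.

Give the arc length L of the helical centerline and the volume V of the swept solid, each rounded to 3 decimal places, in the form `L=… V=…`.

L=793.423 V=7633.624

2πR = 2π·31 = 194.778745
per-turn = √(194.778745² + 37.5²) = √(37938.7593 + 1406.25) = √39345.0093 = 198.355765
L = 4 × 198.355765 = 793.423058
V = π·1.75² × L = 9.621128 × 793.423058 = 7633.624404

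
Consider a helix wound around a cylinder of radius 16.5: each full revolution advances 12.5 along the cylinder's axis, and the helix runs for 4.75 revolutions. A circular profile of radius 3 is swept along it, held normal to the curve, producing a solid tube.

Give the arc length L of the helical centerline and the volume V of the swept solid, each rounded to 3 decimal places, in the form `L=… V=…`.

2πR = 2π·16.5 = 103.672558
per-turn = √(103.672558² + 12.5²) = √(10747.9992 + 156.25) = √10904.2492 = 104.423413
L = 4.75 × 104.423413 = 496.011212
V = π·3² × L = 28.274334 × 496.011212 = 14024.386617

L=496.011 V=14024.387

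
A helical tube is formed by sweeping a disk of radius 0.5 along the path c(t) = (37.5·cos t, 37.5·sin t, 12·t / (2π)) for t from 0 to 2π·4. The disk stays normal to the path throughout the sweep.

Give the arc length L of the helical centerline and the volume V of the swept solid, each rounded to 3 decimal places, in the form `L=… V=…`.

L=943.699 V=741.180

2πR = 2π·37.5 = 235.619449
per-turn = √(235.619449² + 12²) = √(55516.5248 + 144) = √55660.5248 = 235.924829
L = 4 × 235.924829 = 943.699314
V = π·0.5² × L = 0.785398 × 943.699314 = 741.179708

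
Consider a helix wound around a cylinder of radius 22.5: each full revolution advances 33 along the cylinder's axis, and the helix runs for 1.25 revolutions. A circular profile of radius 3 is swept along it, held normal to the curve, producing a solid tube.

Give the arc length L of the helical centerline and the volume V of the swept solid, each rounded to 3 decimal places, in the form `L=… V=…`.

2πR = 2π·22.5 = 141.371669
per-turn = √(141.371669² + 33²) = √(19985.9489 + 1089) = √21074.9489 = 145.172135
L = 1.25 × 145.172135 = 181.465169
V = π·3² × L = 28.274334 × 181.465169 = 5130.806785

L=181.465 V=5130.807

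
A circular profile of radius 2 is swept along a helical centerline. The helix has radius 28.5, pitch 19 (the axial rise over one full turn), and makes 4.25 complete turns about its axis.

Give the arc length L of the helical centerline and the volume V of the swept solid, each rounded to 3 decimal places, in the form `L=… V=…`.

2πR = 2π·28.5 = 179.070781
per-turn = √(179.070781² + 19²) = √(32066.3447 + 361) = √32427.3447 = 180.075941
L = 4.25 × 180.075941 = 765.322751
V = π·2² × L = 12.566371 × 765.322751 = 9617.329332

L=765.323 V=9617.329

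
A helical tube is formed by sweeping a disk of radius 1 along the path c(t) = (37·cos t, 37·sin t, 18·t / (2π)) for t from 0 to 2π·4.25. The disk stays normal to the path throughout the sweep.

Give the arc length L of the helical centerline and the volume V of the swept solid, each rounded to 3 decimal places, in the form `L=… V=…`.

L=990.988 V=3113.281

2πR = 2π·37 = 232.477856
per-turn = √(232.477856² + 18²) = √(54045.9537 + 324) = √54369.9537 = 233.173656
L = 4.25 × 233.173656 = 990.988037
V = π·1² × L = 3.141593 × 990.988037 = 3113.280736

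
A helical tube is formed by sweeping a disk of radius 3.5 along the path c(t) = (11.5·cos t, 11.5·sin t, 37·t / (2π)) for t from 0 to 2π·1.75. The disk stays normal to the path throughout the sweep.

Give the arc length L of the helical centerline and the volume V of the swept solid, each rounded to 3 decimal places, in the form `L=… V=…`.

L=142.063 V=5467.231

2πR = 2π·11.5 = 72.256631
per-turn = √(72.256631² + 37²) = √(5221.0207 + 1369) = √6590.0207 = 81.178943
L = 1.75 × 81.178943 = 142.063150
V = π·3.5² × L = 38.484510 × 142.063150 = 5467.230703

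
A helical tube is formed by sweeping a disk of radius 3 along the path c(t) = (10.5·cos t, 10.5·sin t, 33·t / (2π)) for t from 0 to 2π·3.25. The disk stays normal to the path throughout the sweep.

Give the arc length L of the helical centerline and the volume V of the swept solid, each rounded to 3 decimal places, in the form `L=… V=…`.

2πR = 2π·10.5 = 65.973446
per-turn = √(65.973446² + 33²) = √(4352.4955 + 1089) = √5441.4955 = 73.766493
L = 3.25 × 73.766493 = 239.741103
V = π·3² × L = 28.274334 × 239.741103 = 6778.520002

L=239.741 V=6778.520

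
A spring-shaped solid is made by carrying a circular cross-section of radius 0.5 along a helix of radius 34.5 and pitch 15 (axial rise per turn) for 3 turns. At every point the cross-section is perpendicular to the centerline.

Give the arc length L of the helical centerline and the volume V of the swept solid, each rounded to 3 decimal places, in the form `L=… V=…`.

2πR = 2π·34.5 = 216.769893
per-turn = √(216.769893² + 15²) = √(46989.1866 + 225) = √47214.1866 = 217.288257
L = 3 × 217.288257 = 651.864770
V = π·0.5² × L = 0.785398 × 651.864770 = 511.973394

L=651.865 V=511.973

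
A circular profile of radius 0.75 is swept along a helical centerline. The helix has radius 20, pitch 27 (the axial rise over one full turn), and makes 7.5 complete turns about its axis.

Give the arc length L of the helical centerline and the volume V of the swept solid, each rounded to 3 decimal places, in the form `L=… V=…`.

L=963.987 V=1703.505

2πR = 2π·20 = 125.663706
per-turn = √(125.663706² + 27²) = √(15791.3670 + 729) = √16520.3670 = 128.531580
L = 7.5 × 128.531580 = 963.986850
V = π·0.75² × L = 1.767146 × 963.986850 = 1703.505378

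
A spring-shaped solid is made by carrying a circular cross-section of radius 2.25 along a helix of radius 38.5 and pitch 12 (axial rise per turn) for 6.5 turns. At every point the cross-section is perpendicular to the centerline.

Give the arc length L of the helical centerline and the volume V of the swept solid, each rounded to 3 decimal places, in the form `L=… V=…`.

2πR = 2π·38.5 = 241.902634
per-turn = √(241.902634² + 12²) = √(58516.8845 + 144) = √58660.8845 = 242.200092
L = 6.5 × 242.200092 = 1574.300597
V = π·2.25² × L = 15.904313 × 1574.300597 = 25038.169151

L=1574.301 V=25038.169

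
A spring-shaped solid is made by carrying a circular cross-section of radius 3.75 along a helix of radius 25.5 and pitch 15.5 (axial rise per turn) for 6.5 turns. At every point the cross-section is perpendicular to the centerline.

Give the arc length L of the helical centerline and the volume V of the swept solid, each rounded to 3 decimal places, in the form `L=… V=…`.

L=1046.300 V=46224.116

2πR = 2π·25.5 = 160.221225
per-turn = √(160.221225² + 15.5²) = √(25670.8410 + 240.25) = √25911.0910 = 160.969224
L = 6.5 × 160.969224 = 1046.299955
V = π·3.75² × L = 44.178647 × 1046.299955 = 46224.116064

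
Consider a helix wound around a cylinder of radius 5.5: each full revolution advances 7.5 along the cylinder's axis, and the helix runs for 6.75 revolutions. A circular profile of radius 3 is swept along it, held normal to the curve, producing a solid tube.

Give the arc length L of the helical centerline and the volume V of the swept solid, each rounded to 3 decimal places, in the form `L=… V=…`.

L=238.694 V=6748.903

2πR = 2π·5.5 = 34.557519
per-turn = √(34.557519² + 7.5²) = √(1194.2221 + 56.25) = √1250.4721 = 35.362015
L = 6.75 × 35.362015 = 238.693604
V = π·3² × L = 28.274334 × 238.693604 = 6748.902652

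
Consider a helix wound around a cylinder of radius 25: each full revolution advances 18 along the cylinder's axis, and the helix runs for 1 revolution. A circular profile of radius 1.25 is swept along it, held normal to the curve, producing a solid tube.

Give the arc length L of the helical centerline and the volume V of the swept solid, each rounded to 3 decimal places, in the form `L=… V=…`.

2πR = 2π·25 = 157.079633
per-turn = √(157.079633² + 18²) = √(24674.0110 + 324) = √24998.0110 = 158.107593
L = 1 × 158.107593 = 158.107593
V = π·1.25² × L = 4.908739 × 158.107593 = 776.108833

L=158.108 V=776.109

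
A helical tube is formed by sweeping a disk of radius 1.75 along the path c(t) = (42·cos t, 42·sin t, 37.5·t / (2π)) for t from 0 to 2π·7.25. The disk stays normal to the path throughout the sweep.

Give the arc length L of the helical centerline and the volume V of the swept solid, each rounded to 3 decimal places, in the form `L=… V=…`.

L=1932.450 V=18592.352

2πR = 2π·42 = 263.893783
per-turn = √(263.893783² + 37.5²) = √(69639.9287 + 1406.25) = √71046.1787 = 266.544891
L = 7.25 × 266.544891 = 1932.450456
V = π·1.75² × L = 9.621128 × 1932.450456 = 18592.352229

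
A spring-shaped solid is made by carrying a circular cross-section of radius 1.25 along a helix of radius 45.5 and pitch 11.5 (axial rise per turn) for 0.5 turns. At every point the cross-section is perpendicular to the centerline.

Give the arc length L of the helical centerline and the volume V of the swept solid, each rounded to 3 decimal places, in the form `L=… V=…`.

2πR = 2π·45.5 = 285.884931
per-turn = √(285.884931² + 11.5²) = √(81730.1940 + 132.25) = √81862.4440 = 286.116137
L = 0.5 × 286.116137 = 143.058069
V = π·1.25² × L = 4.908739 × 143.058069 = 702.234652

L=143.058 V=702.235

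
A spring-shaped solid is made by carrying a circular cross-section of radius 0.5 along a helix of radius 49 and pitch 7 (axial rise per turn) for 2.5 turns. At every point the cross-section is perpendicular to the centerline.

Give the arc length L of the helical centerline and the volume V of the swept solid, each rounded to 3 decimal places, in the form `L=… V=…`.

L=769.889 V=604.669

2πR = 2π·49 = 307.876080
per-turn = √(307.876080² + 7²) = √(94787.6807 + 49) = √94836.6807 = 307.955647
L = 2.5 × 307.955647 = 769.889118
V = π·0.5² × L = 0.785398 × 769.889118 = 604.669499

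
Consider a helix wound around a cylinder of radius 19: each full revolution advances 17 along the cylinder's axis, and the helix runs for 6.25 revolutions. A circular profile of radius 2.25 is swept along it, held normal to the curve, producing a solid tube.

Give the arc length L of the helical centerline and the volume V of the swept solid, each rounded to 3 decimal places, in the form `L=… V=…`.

L=753.655 V=11986.371

2πR = 2π·19 = 119.380521
per-turn = √(119.380521² + 17²) = √(14251.7088 + 289) = √14540.7088 = 120.584861
L = 6.25 × 120.584861 = 753.655383
V = π·2.25² × L = 15.904313 × 753.655383 = 11986.370955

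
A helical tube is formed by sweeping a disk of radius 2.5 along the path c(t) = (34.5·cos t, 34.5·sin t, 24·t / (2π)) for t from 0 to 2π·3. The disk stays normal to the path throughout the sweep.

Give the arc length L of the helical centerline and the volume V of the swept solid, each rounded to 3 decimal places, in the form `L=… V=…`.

L=654.283 V=12846.823

2πR = 2π·34.5 = 216.769893
per-turn = √(216.769893² + 24²) = √(46989.1866 + 576) = √47565.1866 = 218.094444
L = 3 × 218.094444 = 654.283332
V = π·2.5² × L = 19.634954 × 654.283332 = 12846.823189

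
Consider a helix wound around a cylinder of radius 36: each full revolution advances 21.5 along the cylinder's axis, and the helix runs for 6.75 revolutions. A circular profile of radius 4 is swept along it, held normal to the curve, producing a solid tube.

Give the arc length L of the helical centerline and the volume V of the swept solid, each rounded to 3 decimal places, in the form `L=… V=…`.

L=1533.696 V=77091.952

2πR = 2π·36 = 226.194671
per-turn = √(226.194671² + 21.5²) = √(51164.0292 + 462.25) = √51626.2792 = 227.214170
L = 6.75 × 227.214170 = 1533.695650
V = π·4² × L = 50.265482 × 1533.695650 = 77091.951789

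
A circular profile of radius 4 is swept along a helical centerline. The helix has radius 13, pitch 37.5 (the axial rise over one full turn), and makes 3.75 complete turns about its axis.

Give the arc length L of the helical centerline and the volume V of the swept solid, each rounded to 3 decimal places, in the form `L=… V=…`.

L=337.043 V=16941.654

2πR = 2π·13 = 81.681409
per-turn = √(81.681409² + 37.5²) = √(6671.8526 + 1406.25) = √8078.1026 = 89.878265
L = 3.75 × 89.878265 = 337.043495
V = π·4² × L = 50.265482 × 337.043495 = 16941.653881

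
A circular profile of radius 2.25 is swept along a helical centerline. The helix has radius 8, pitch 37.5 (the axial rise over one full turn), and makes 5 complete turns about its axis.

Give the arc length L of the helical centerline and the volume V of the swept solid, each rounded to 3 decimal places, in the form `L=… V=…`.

2πR = 2π·8 = 50.265482
per-turn = √(50.265482² + 37.5²) = √(2526.6187 + 1406.25) = √3932.8687 = 62.712588
L = 5 × 62.712588 = 313.562941
V = π·2.25² × L = 15.904313 × 313.562941 = 4987.003104

L=313.563 V=4987.003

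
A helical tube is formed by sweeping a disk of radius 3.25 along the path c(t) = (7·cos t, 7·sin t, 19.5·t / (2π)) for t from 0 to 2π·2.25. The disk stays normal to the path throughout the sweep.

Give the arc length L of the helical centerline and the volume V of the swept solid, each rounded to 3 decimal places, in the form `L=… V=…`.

2πR = 2π·7 = 43.982297
per-turn = √(43.982297² + 19.5²) = √(1934.4425 + 380.25) = √2314.6925 = 48.111251
L = 2.25 × 48.111251 = 108.250315
V = π·3.25² × L = 33.183072 × 108.250315 = 3592.078024

L=108.250 V=3592.078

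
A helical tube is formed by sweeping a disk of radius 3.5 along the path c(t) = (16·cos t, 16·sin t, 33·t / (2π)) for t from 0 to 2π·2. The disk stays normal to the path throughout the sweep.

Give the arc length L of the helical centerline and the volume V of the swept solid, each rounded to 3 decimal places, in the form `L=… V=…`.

L=211.617 V=8143.990

2πR = 2π·16 = 100.530965
per-turn = √(100.530965² + 33²) = √(10106.4749 + 1089) = √11195.4749 = 105.808671
L = 2 × 105.808671 = 211.617342
V = π·3.5² × L = 38.484510 × 211.617342 = 8143.989733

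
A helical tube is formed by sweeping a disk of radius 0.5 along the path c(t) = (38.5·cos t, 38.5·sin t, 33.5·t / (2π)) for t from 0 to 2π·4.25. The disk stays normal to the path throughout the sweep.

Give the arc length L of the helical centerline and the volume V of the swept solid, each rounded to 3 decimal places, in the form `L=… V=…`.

2πR = 2π·38.5 = 241.902634
per-turn = √(241.902634² + 33.5²) = √(58516.8845 + 1122.25) = √59639.1345 = 244.211250
L = 4.25 × 244.211250 = 1037.897811
V = π·0.5² × L = 0.785398 × 1037.897811 = 815.163035

L=1037.898 V=815.163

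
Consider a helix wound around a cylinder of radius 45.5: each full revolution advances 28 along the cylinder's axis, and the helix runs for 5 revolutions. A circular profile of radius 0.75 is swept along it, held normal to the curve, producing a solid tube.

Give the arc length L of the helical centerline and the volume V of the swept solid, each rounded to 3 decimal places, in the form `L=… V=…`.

L=1436.264 V=2538.088

2πR = 2π·45.5 = 285.884931
per-turn = √(285.884931² + 28²) = √(81730.1940 + 784) = √82514.1940 = 287.252840
L = 5 × 287.252840 = 1436.264200
V = π·0.75² × L = 1.767146 × 1436.264200 = 2538.088345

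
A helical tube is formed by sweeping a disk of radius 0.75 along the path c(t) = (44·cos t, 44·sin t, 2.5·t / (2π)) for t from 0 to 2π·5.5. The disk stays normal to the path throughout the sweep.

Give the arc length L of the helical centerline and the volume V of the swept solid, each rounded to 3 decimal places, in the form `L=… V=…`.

2πR = 2π·44 = 276.460154
per-turn = √(276.460154² + 2.5²) = √(76430.2165 + 6.25) = √76436.4665 = 276.471457
L = 5.5 × 276.471457 = 1520.593013
V = π·0.75² × L = 1.767146 × 1520.593013 = 2687.109659

L=1520.593 V=2687.110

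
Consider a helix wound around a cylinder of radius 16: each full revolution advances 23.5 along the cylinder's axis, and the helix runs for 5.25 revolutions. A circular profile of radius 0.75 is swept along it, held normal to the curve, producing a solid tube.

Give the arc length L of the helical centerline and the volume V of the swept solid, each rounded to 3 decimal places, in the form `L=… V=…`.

2πR = 2π·16 = 100.530965
per-turn = √(100.530965² + 23.5²) = √(10106.4749 + 552.25) = √10658.7249 = 103.241101
L = 5.25 × 103.241101 = 542.015780
V = π·0.75² × L = 1.767146 × 542.015780 = 957.820945

L=542.016 V=957.821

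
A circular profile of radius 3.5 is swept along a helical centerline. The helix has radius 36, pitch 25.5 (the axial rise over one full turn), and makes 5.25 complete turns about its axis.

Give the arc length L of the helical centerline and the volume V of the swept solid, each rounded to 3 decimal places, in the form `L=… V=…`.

2πR = 2π·36 = 226.194671
per-turn = √(226.194671² + 25.5²) = √(51164.0292 + 650.25) = √51814.2792 = 227.627501
L = 5.25 × 227.627501 = 1195.044380
V = π·3.5² × L = 38.484510 × 1195.044380 = 45990.697412

L=1195.044 V=45990.697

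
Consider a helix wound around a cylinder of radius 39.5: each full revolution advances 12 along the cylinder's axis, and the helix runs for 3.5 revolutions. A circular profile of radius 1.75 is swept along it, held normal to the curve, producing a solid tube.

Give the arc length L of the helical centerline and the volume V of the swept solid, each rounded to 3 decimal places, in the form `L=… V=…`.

L=869.665 V=8367.159

2πR = 2π·39.5 = 248.185820
per-turn = √(248.185820² + 12²) = √(61596.2011 + 144) = √61740.2011 = 248.475755
L = 3.5 × 248.475755 = 869.665144
V = π·1.75² × L = 9.621128 × 869.665144 = 8367.159236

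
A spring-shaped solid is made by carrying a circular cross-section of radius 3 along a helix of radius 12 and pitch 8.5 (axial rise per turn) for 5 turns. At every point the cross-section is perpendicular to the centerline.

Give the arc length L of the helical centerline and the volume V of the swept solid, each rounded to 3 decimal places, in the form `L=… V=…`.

2πR = 2π·12 = 75.398224
per-turn = √(75.398224² + 8.5²) = √(5684.8921 + 72.25) = √5757.1421 = 75.875834
L = 5 × 75.875834 = 379.379168
V = π·3² × L = 28.274334 × 379.379168 = 10726.693274

L=379.379 V=10726.693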